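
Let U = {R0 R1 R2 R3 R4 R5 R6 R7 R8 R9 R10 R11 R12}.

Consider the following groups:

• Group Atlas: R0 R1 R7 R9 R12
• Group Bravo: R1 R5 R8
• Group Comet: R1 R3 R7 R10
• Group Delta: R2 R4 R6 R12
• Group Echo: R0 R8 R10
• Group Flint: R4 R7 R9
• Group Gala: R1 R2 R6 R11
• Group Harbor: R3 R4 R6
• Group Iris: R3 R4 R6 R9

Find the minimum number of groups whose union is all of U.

Atlas and Bravo and Comet and Gala and Iris together: Atlas ∪ Bravo ∪ Comet ∪ Gala ∪ Iris = {R0, R1, R2, R3, R4, R5, R6, R7, R8, R9, R10, R11, R12} — every point is covered.
No 4 of the 9 groups cover everything (all 126 combinations miss at least one point), so 5 is optimal.

5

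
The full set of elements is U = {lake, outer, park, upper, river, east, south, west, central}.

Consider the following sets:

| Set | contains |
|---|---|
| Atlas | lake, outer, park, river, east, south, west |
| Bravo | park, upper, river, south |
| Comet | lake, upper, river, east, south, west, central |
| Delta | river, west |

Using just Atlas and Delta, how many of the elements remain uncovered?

2

Union of Atlas, Delta = {lake, outer, park, river, east, south, west}.
Not covered: upper, central — 2 elements.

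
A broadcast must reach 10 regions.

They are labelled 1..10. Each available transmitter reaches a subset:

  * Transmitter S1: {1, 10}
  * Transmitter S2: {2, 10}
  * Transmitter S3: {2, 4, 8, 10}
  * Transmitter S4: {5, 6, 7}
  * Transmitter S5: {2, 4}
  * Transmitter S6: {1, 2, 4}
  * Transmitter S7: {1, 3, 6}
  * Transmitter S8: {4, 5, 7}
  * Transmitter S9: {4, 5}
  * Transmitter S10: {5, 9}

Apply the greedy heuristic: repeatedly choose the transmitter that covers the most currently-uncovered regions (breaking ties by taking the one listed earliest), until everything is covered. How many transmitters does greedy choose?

Greedy: pick S3 (covers 4 new) → pick S4 (covers 3 new) → pick S7 (covers 2 new) → pick S10 (covers 1 new). Total picks: 4.

4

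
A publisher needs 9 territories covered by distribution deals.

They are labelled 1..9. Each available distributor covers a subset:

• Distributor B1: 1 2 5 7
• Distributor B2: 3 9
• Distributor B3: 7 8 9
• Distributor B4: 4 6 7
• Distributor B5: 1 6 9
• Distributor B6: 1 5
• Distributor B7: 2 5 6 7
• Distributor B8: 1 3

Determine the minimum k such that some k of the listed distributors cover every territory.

Take {B3, B4, B7, B8}. Their union is {1, 2, 3, 4, 5, 6, 7, 8, 9}, which is all 9 territories.
No 3 of the 8 distributors cover everything (all 56 combinations miss at least one territory), so 4 is optimal.

4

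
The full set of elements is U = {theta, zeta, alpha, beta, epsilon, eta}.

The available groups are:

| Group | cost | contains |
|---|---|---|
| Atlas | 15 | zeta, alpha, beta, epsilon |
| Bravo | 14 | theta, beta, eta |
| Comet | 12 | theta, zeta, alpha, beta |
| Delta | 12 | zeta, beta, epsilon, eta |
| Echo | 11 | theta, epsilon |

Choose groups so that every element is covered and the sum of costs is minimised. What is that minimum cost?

24

Comet, Delta together cover every element (Comet ∪ Delta = {theta, zeta, alpha, beta, epsilon, eta}); total cost 12 + 12 = 24.
No covering selection has total cost below 24.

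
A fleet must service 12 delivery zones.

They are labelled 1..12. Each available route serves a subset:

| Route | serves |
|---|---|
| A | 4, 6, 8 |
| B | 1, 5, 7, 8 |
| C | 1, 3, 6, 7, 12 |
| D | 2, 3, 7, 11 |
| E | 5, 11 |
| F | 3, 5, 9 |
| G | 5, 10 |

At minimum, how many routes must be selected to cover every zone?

A and C and D and F and G together: A ∪ C ∪ D ∪ F ∪ G = {1, 2, 3, 4, 5, 6, 7, 8, 9, 10, 11, 12} — every zone is covered.
Only C contains 12, so C is forced; the remaining 7 zones need at least 4 more routes (each remaining route adds at most 2) — so at least 5 routes are needed, and 5 is optimal.

5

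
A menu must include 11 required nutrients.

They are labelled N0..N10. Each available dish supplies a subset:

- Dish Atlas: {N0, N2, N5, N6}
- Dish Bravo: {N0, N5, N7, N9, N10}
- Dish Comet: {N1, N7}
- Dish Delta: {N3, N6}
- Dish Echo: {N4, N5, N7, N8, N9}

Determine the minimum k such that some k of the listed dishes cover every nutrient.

Atlas and Bravo and Comet and Delta and Echo together: Atlas ∪ Bravo ∪ Comet ∪ Delta ∪ Echo = {N0, N1, N2, N3, N4, N5, N6, N7, N8, N9, N10} — every nutrient is covered.
No 4 of the 5 dishes cover everything (all 5 combinations miss at least one nutrient), so 5 is optimal.

5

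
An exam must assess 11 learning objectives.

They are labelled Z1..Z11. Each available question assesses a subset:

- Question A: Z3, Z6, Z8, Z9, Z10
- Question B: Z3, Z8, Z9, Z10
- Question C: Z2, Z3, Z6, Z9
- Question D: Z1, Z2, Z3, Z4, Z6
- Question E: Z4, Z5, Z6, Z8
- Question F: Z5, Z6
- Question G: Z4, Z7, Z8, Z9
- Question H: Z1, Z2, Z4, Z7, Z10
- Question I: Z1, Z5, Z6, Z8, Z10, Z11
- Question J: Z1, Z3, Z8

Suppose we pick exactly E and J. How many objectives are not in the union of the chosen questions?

5

Union of E, J = {Z1, Z3, Z4, Z5, Z6, Z8}.
Not covered: Z2, Z7, Z9, Z10, Z11 — 5 objectives.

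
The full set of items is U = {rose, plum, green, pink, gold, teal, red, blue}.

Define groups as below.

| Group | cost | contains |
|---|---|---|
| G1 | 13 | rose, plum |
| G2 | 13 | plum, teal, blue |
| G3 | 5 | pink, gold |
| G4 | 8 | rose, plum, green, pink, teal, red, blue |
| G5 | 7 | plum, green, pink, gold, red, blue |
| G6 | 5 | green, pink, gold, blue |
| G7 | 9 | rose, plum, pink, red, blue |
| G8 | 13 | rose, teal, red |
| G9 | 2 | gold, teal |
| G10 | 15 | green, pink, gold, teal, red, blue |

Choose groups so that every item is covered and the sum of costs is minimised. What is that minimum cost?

G4, G9 together cover every item (G4 ∪ G9 = {rose, plum, green, pink, gold, teal, red, blue}); total cost 8 + 2 = 10.
No covering selection has total cost below 10.

10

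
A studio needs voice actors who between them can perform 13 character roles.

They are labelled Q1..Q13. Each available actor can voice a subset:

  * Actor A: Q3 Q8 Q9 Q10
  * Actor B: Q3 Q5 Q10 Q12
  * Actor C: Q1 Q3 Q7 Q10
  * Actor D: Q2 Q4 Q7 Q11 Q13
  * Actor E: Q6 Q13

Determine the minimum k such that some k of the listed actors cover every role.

5

A and B and C and D and E together: A ∪ B ∪ C ∪ D ∪ E = {Q1, Q2, Q3, Q4, Q5, Q6, Q7, Q8, Q9, Q10, Q11, Q12, Q13} — every role is covered.
No 4 of the 5 actors cover everything (all 5 combinations miss at least one role), so 5 is optimal.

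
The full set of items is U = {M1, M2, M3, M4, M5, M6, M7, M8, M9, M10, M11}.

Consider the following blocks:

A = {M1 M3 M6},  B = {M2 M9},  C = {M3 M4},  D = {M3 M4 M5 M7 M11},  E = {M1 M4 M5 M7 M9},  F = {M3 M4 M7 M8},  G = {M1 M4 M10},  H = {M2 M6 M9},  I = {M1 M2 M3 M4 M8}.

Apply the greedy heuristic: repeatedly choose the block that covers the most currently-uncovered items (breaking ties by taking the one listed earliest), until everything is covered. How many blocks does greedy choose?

4

Greedy: pick D (covers 5 new) → pick H (covers 3 new) → pick G (covers 2 new) → pick F (covers 1 new). Total picks: 4.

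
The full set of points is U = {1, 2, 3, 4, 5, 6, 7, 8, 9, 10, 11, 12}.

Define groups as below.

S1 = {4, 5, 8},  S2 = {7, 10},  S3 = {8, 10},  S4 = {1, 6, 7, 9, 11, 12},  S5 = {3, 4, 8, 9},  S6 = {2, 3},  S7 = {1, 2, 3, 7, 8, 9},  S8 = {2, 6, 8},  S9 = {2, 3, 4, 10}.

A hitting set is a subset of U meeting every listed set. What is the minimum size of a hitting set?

The 3 points {3, 7, 8} hit every group.
The groups S1, S2, S6 are pairwise disjoint, so any hitting set needs a separate point for each — at least 3. Hence 3 is optimal.

3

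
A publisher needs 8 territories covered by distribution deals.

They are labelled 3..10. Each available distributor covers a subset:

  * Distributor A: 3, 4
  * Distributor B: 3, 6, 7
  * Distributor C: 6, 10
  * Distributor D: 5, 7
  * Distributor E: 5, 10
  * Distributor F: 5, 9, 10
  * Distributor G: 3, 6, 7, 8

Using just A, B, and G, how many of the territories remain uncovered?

3

Union of A, B, G = {3, 4, 6, 7, 8}.
Not covered: 5, 9, 10 — 3 territories.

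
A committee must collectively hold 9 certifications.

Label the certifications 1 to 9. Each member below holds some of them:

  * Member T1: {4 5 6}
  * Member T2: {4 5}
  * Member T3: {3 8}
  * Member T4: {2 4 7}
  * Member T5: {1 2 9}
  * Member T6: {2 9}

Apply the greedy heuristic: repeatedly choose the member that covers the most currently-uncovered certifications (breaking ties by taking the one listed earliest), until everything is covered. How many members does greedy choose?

Greedy: pick T1 (covers 3 new) → pick T5 (covers 3 new) → pick T3 (covers 2 new) → pick T4 (covers 1 new). Total picks: 4.

4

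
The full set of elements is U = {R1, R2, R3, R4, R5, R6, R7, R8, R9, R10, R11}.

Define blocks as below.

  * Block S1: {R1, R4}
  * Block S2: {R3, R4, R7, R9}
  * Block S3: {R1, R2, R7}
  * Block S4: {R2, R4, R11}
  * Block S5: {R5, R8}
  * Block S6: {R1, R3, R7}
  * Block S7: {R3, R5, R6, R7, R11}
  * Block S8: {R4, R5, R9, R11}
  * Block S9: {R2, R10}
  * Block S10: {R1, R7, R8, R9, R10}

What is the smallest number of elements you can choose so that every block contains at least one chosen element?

H = {R1, R2, R4, R5} meets every block (each contains at least one member of H), and |H| = 4.
No choice of 3 elements meets every block, so 4 is the minimum.

4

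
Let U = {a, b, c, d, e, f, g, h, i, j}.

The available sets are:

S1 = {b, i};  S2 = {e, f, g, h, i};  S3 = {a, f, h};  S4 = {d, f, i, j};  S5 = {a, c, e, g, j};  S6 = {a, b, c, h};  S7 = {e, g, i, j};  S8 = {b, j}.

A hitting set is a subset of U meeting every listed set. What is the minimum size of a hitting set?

The 3 points {h, i, j} hit every set.
No choice of 2 points meets every set, so 3 is the minimum.

3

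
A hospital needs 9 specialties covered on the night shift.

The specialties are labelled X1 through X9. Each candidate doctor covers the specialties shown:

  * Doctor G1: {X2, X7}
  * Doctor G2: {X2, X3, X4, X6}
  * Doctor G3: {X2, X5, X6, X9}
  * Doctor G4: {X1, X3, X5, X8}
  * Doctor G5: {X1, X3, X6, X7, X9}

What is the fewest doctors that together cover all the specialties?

3

G2 and G4 and G5 together: G2 ∪ G4 ∪ G5 = {X1, X2, X3, X4, X5, X6, X7, X8, X9} — every specialty is covered.
Only G2 contains X4, so G2 is forced; the remaining 5 specialties need at least 2 more doctors (each remaining doctor adds at most 3) — so at least 3 doctors are needed, and 3 is optimal.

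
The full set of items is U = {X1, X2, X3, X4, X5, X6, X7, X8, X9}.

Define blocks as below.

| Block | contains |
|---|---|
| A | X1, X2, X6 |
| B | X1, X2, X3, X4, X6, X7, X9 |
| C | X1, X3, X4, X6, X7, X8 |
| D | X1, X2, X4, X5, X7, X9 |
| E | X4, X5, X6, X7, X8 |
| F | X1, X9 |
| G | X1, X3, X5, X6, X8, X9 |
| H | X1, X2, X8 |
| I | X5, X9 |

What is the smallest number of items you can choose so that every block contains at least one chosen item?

2

The 2 items {X1, X5} hit every block.
The blocks C, I are pairwise disjoint, so any hitting set needs a separate item for each — at least 2. Hence 2 is optimal.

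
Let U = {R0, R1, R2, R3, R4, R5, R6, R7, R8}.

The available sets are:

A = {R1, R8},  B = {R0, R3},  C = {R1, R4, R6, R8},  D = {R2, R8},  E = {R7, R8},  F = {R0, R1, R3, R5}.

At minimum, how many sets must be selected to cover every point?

4

C, D, E, and F cover everything between them: the union {R0, R1, R2, R3, R4, R5, R6, R7, R8} is all of U.
No 3 of the 6 sets cover everything (all 20 combinations miss at least one point), so 4 is optimal.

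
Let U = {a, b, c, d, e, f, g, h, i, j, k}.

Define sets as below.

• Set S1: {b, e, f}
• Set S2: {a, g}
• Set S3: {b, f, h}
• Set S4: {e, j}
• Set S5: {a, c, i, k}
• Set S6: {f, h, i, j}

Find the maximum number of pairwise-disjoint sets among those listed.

3

S2, S3, S4 are pairwise disjoint (S2={a,g}; S3={b,f,h}; S4={e,j}).
Every remaining set overlaps one of these, and no 4 of the listed sets are pairwise disjoint, so 3 is the maximum.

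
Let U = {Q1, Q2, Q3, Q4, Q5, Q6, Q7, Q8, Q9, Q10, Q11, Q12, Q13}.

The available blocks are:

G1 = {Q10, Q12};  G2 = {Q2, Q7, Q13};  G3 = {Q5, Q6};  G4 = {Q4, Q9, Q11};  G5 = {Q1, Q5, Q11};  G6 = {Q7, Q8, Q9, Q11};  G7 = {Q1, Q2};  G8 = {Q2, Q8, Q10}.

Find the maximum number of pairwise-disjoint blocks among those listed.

4

G1, G3, G4, G7 are pairwise disjoint (G1={Q10,Q12}; G3={Q5,Q6}; G4={Q4,Q9,Q11}; G7={Q1,Q2}).
Every remaining block overlaps one of these, and no 5 of the listed blocks are pairwise disjoint, so 4 is the maximum.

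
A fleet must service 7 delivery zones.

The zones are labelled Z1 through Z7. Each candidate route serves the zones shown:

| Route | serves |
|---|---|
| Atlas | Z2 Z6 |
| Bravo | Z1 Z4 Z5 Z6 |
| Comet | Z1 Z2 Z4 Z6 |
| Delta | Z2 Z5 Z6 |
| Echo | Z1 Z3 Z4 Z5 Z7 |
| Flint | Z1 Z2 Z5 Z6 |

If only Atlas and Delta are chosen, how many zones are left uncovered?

4

Union of Atlas, Delta = {Z2, Z5, Z6}.
Not covered: Z1, Z3, Z4, Z7 — 4 zones.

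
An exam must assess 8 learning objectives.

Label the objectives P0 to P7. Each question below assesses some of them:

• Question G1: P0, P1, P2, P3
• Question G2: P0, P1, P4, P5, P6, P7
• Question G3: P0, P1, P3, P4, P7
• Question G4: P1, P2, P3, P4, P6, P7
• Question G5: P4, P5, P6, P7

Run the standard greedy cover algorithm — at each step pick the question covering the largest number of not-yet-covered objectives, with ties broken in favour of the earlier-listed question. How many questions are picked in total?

Greedy: pick G2 (covers 6 new) → pick G1 (covers 2 new). Total picks: 2.

2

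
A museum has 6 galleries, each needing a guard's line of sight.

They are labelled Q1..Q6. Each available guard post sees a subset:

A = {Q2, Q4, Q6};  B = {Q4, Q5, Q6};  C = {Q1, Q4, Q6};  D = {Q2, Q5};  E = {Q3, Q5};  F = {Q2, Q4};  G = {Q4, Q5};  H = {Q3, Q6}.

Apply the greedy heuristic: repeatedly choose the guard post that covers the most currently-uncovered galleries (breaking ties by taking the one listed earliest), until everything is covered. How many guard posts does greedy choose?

Greedy: pick A (covers 3 new) → pick E (covers 2 new) → pick C (covers 1 new). Total picks: 3.

3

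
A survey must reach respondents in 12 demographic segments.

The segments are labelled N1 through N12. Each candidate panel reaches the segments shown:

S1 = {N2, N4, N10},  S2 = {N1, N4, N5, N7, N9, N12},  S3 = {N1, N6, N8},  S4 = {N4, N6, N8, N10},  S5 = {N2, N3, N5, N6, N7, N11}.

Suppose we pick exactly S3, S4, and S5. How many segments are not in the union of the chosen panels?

2

Union of S3, S4, S5 = {N1, N2, N3, N4, N5, N6, N7, N8, N10, N11}.
Not covered: N9, N12 — 2 segments.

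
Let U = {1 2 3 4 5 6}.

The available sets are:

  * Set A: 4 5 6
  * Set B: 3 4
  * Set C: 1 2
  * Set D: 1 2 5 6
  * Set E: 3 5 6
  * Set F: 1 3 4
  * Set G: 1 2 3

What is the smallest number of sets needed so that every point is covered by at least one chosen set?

A and G cover everything between them: the union {1, 2, 3, 4, 5, 6} is all of U.
No single set has all 6 points (the largest, D, has 4), so 2 is optimal.

2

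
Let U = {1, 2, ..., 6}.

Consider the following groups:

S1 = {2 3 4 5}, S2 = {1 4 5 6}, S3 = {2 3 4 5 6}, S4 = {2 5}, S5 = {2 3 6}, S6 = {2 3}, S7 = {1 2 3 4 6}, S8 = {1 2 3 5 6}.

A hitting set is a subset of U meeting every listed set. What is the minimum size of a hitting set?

2

Take H = {2, 6}. Each listed group contains at least one of these, so H is a hitting set of size 2.
The groups S2, S6 are pairwise disjoint, so any hitting set needs a separate point for each — at least 2. Hence 2 is optimal.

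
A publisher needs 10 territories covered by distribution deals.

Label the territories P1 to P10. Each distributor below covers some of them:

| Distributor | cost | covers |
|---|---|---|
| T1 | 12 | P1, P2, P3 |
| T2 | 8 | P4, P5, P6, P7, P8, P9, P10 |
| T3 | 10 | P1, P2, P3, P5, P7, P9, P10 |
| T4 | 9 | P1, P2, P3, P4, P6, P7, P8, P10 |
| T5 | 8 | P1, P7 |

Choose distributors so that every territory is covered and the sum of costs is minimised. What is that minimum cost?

T2, T4 together cover every territory (T2 ∪ T4 = {P1, P2, P3, P4, P5, P6, P7, P8, P9, P10}); total cost 8 + 9 = 17.
No covering selection has total cost below 17.

17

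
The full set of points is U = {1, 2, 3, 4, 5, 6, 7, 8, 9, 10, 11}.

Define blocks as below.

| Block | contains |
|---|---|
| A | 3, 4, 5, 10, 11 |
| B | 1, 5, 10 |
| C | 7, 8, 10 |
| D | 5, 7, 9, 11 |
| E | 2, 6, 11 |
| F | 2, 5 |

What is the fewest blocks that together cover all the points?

A and B and C and D and E together: A ∪ B ∪ C ∪ D ∪ E = {1, 2, 3, 4, 5, 6, 7, 8, 9, 10, 11} — every point is covered.
No 4 of the 6 blocks cover everything (all 15 combinations miss at least one point), so 5 is optimal.

5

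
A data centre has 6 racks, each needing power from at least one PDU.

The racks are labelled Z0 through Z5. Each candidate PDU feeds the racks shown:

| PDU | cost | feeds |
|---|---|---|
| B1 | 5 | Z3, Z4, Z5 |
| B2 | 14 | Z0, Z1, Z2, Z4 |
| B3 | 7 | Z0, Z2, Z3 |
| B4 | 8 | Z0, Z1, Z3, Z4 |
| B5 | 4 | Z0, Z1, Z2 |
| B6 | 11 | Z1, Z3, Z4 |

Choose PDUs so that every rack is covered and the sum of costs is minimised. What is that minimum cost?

9

B1, B5 together cover every rack (B1 ∪ B5 = {Z0, Z1, Z2, Z3, Z4, Z5}); total cost 5 + 4 = 9.
No covering selection has total cost below 9.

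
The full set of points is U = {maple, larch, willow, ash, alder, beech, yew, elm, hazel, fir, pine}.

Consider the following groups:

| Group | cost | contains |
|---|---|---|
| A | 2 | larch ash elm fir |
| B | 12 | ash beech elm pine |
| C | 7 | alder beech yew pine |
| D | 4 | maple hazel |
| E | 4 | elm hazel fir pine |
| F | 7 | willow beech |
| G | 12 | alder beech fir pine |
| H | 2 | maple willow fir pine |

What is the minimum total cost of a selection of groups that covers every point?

15

A, C, D, H together cover every point (A ∪ C ∪ D ∪ H = {maple, larch, willow, ash, alder, beech, yew, elm, hazel, fir, pine}); total cost 2 + 7 + 4 + 2 = 15.
No covering selection has total cost below 15.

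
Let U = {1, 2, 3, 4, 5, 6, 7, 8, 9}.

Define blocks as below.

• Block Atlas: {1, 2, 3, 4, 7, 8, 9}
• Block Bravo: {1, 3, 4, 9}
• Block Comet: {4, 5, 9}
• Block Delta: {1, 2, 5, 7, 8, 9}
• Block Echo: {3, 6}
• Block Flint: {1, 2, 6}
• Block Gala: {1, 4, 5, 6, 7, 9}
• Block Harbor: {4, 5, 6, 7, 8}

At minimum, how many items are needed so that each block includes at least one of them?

2

Take H = {6, 9}. Each listed block contains at least one of these, so H is a hitting set of size 2.
The blocks Comet, Flint are pairwise disjoint, so any hitting set needs a separate item for each — at least 2. Hence 2 is optimal.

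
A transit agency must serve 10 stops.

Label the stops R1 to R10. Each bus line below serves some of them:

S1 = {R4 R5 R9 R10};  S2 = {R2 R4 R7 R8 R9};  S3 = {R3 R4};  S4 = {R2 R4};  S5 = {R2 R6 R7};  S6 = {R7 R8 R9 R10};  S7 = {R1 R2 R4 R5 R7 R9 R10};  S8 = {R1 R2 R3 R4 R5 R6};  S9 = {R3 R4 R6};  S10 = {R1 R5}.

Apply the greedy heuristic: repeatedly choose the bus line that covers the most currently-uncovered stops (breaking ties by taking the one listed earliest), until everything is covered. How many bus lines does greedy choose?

Greedy: pick S7 (covers 7 new) → pick S8 (covers 2 new) → pick S2 (covers 1 new). Total picks: 3.
(The true minimum cover uses only 2 bus lines, so greedy is not optimal here.)

3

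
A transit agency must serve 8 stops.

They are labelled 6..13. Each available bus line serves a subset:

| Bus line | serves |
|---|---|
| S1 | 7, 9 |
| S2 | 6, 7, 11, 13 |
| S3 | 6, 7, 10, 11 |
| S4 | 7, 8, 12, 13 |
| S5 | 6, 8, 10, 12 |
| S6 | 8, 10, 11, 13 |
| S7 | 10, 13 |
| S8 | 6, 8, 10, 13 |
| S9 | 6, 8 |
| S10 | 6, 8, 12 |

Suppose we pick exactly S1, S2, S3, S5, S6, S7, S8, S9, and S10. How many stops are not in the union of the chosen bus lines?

0

Union of S1, S2, S3, S5, S6, S7, S8, S9, S10 = {6, 7, 8, 9, 10, 11, 12, 13} — that's every stop, so 0 are uncovered.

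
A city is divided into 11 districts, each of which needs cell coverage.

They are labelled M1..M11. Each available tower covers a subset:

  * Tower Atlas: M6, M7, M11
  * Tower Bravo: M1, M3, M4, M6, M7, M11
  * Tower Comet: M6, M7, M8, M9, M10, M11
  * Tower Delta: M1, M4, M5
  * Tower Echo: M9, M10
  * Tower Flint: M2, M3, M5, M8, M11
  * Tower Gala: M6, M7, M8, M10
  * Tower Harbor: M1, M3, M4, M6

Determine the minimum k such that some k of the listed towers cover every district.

3

Bravo and Comet and Flint together: Bravo ∪ Comet ∪ Flint = {M1, M2, M3, M4, M5, M6, M7, M8, M9, M10, M11} — every district is covered.
Only Flint contains M2, so Flint is forced; the remaining 6 districts need at least 2 more towers (each remaining tower adds at most 4) — so at least 3 towers are needed, and 3 is optimal.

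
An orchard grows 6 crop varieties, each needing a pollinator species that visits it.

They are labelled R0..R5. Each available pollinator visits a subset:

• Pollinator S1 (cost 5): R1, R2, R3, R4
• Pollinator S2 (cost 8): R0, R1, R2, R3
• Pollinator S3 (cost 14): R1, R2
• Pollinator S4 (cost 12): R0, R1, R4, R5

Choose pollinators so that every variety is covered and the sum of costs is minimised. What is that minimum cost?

17

S1, S4 together cover every variety (S1 ∪ S4 = {R0, R1, R2, R3, R4, R5}); total cost 5 + 12 = 17.
No covering selection has total cost below 17.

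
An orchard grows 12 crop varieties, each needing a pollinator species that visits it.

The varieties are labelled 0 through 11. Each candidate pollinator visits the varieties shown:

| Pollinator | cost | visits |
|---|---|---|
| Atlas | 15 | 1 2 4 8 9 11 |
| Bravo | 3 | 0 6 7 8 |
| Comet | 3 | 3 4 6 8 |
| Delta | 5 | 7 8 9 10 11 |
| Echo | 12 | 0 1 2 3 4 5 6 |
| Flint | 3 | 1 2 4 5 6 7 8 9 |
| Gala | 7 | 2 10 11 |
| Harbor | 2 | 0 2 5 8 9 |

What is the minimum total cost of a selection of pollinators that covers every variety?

13

Comet, Delta, Flint, Harbor together cover every variety (Comet ∪ Delta ∪ Flint ∪ Harbor = {0, 1, 2, 3, 4, 5, 6, 7, 8, 9, 10, 11}); total cost 3 + 5 + 3 + 2 = 13.
No covering selection has total cost below 13.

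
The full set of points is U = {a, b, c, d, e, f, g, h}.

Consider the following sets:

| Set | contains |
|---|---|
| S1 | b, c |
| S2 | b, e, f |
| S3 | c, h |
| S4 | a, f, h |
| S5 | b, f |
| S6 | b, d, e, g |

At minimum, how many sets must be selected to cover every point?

3

S1, S4, and S6 cover everything between them: the union {a, b, c, d, e, f, g, h} is all of U.
Only S4 contains a, so S4 is forced; the remaining 5 points need at least 2 more sets (each remaining set adds at most 4) — so at least 3 sets are needed, and 3 is optimal.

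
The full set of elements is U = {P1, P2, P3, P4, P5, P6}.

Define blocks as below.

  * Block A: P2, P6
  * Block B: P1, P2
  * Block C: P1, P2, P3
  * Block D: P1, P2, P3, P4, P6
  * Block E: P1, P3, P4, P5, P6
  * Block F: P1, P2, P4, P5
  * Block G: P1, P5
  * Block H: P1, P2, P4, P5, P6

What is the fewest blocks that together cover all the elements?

2

Take {D, F}. Their union is {P1, P2, P3, P4, P5, P6}, which is all 6 elements.
No single block has all 6 elements (the largest, D, has 5), so 2 is optimal.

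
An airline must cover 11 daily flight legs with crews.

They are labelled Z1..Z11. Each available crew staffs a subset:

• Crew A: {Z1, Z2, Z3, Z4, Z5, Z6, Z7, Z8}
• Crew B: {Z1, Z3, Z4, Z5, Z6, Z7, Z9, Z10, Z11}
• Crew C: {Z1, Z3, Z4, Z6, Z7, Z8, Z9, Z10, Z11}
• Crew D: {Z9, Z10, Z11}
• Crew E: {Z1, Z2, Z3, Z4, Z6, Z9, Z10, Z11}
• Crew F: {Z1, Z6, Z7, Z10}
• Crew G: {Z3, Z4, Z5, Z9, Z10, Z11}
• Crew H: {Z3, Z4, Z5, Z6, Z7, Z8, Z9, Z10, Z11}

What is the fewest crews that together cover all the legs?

2

Take {A, E}. Their union is {Z1, Z2, Z3, Z4, Z5, Z6, Z7, Z8, Z9, Z10, Z11}, which is all 11 legs.
No single crew has all 11 legs (the largest, B, has 9), so 2 is optimal.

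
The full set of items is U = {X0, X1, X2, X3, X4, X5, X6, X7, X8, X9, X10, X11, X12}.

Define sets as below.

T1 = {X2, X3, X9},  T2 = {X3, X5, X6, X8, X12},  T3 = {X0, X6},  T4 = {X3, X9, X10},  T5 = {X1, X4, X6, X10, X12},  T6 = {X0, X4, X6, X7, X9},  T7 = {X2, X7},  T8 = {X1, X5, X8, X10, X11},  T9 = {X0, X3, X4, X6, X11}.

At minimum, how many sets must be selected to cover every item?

4

T1, T2, T6, and T8 cover everything between them: the union {X0, X1, X2, X3, X4, X5, X6, X7, X8, X9, X10, X11, X12} is all of U.
No 3 of the 9 sets cover everything (all 84 combinations miss at least one item), so 4 is optimal.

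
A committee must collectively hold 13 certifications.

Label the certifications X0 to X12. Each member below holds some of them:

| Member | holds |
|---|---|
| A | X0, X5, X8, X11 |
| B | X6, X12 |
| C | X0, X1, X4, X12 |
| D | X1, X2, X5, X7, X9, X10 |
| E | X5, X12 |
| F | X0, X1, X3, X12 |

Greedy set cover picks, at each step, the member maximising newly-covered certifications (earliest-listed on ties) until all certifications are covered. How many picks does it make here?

5

Greedy: pick D (covers 6 new) → pick A (covers 3 new) → pick B (covers 2 new) → pick C (covers 1 new) → pick F (covers 1 new). Total picks: 5.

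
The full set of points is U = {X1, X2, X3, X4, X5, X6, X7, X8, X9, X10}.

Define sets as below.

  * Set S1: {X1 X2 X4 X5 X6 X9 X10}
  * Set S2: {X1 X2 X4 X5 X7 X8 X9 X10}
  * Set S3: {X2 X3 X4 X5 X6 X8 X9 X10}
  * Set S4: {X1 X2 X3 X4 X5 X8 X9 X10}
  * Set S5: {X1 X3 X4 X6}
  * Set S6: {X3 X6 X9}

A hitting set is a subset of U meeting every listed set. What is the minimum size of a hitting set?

The 2 points {X5, X6} hit every set.
No single point lies in every set, so at least 2 are needed and 2 is optimal.

2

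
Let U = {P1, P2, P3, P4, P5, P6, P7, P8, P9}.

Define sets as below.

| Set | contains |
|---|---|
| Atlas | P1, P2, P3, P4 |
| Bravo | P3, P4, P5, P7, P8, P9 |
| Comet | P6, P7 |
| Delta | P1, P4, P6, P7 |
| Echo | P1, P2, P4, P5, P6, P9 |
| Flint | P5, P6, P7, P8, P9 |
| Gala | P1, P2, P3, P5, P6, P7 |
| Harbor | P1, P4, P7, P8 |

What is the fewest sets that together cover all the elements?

Atlas and Flint together: Atlas ∪ Flint = {P1, P2, P3, P4, P5, P6, P7, P8, P9} — every element is covered.
No single set has all 9 elements (the largest, Bravo, has 6), so 2 is optimal.

2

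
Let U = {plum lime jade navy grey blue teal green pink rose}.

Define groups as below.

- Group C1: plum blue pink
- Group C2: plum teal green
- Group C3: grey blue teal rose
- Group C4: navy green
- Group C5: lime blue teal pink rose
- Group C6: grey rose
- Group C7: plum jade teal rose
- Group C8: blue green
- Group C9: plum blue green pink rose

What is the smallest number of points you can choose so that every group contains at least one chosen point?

3

The 3 points {plum, green, rose} hit every group.
The groups C1, C4, C6 are pairwise disjoint, so any hitting set needs a separate point for each — at least 3. Hence 3 is optimal.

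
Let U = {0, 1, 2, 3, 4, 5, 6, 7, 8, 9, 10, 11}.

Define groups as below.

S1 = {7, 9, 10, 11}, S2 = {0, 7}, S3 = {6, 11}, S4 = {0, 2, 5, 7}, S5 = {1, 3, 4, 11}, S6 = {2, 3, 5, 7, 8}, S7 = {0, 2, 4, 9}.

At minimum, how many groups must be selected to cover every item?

S1 and S3 and S4 and S5 and S6 together: S1 ∪ S3 ∪ S4 ∪ S5 ∪ S6 = {0, 1, 2, 3, 4, 5, 6, 7, 8, 9, 10, 11} — every item is covered.
No 4 of the 7 groups cover everything (all 35 combinations miss at least one item), so 5 is optimal.

5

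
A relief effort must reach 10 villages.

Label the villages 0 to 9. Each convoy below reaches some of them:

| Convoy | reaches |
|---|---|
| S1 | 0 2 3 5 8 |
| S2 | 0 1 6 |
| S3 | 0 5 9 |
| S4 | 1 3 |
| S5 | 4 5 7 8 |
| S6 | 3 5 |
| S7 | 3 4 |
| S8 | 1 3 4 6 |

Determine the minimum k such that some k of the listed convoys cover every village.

4

S1 and S2 and S3 and S5 together: S1 ∪ S2 ∪ S3 ∪ S5 = {0, 1, 2, 3, 4, 5, 6, 7, 8, 9} — every village is covered.
No 3 of the 8 convoys cover everything (all 56 combinations miss at least one village), so 4 is optimal.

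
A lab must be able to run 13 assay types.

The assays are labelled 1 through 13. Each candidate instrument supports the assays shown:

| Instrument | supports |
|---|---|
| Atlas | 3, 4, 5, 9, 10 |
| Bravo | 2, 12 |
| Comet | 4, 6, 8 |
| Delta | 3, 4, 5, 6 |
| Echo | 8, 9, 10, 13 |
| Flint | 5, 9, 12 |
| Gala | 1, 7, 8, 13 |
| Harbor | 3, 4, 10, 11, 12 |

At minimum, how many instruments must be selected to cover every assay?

5

Bravo and Delta and Echo and Gala and Harbor together: Bravo ∪ Delta ∪ Echo ∪ Gala ∪ Harbor = {1, 2, 3, 4, 5, 6, 7, 8, 9, 10, 11, 12, 13} — every assay is covered.
No 4 of the 8 instruments cover everything (all 70 combinations miss at least one assay), so 5 is optimal.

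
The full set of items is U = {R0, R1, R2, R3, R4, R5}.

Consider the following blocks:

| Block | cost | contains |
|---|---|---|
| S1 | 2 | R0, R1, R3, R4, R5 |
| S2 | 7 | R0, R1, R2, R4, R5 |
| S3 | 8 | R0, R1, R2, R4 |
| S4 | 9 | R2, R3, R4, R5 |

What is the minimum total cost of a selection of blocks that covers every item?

9

S1, S2 together cover every item (S1 ∪ S2 = {R0, R1, R2, R3, R4, R5}); total cost 2 + 7 = 9.
No covering selection has total cost below 9.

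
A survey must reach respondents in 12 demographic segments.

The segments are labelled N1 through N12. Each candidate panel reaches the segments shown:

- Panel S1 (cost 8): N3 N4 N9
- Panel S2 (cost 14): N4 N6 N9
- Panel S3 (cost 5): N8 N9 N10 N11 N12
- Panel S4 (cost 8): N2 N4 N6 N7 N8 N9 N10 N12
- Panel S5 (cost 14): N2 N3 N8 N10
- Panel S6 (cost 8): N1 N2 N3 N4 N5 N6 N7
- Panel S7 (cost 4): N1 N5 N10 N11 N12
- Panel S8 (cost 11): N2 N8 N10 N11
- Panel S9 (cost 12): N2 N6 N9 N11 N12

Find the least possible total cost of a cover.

13

S3, S6 together cover every segment (S3 ∪ S6 = {N1, N2, N3, N4, N5, N6, N7, N8, N9, N10, N11, N12}); total cost 5 + 8 = 13.
The greedy pick S7, S4, S1 costs 20; no covering selection beats 13.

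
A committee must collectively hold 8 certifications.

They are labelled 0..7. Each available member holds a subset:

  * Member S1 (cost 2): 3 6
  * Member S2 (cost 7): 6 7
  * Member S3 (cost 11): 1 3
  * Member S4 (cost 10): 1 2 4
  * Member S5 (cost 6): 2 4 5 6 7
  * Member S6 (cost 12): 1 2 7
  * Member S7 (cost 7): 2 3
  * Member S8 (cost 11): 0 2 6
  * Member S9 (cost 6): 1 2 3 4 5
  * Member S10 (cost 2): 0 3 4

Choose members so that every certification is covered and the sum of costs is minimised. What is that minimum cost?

S5, S9, S10 together cover every certification (S5 ∪ S9 ∪ S10 = {0, 1, 2, 3, 4, 5, 6, 7}); total cost 6 + 6 + 2 = 14.
No covering selection has total cost below 14.

14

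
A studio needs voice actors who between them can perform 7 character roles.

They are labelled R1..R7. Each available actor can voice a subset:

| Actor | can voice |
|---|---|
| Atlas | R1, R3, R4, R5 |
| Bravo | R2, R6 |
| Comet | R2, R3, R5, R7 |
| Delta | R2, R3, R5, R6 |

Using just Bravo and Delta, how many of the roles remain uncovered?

Union of Bravo, Delta = {R2, R3, R5, R6}.
Not covered: R1, R4, R7 — 3 roles.

3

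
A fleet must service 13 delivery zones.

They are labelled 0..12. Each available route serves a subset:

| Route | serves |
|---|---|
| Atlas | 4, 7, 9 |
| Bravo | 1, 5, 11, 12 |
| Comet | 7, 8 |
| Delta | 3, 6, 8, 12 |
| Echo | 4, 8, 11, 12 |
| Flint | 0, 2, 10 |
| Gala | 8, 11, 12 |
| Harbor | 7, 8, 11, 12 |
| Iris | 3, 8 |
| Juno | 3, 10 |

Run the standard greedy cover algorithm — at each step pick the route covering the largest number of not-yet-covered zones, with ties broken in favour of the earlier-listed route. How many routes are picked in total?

Greedy: pick Bravo (covers 4 new) → pick Atlas (covers 3 new) → pick Delta (covers 3 new) → pick Flint (covers 3 new). Total picks: 4.

4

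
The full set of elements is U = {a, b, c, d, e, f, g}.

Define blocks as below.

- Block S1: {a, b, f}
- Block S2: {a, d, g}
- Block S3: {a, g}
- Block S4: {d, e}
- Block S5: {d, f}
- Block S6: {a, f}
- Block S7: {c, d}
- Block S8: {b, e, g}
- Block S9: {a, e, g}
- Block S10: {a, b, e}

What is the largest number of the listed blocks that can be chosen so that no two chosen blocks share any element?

3

S6, S7, S8 are pairwise disjoint (S6={a,f}; S7={c,d}; S8={b,e,g}).
Every remaining block overlaps one of these, and no 4 of the listed blocks are pairwise disjoint, so 3 is the maximum.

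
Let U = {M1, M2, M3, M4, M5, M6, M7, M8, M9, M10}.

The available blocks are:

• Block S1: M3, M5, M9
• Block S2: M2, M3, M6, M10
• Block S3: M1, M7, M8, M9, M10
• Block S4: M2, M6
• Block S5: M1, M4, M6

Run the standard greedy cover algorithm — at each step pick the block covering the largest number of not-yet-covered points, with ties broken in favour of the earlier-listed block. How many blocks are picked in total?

Greedy: pick S3 (covers 5 new) → pick S2 (covers 3 new) → pick S1 (covers 1 new) → pick S5 (covers 1 new). Total picks: 4.

4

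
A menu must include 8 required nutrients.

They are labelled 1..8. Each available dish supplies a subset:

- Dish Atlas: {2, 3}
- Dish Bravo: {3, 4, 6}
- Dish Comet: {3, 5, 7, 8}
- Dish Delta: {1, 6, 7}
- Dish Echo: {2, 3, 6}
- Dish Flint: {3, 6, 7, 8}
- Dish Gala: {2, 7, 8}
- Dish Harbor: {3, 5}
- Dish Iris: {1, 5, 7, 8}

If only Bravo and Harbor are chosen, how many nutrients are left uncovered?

Union of Bravo, Harbor = {3, 4, 5, 6}.
Not covered: 1, 2, 7, 8 — 4 nutrients.

4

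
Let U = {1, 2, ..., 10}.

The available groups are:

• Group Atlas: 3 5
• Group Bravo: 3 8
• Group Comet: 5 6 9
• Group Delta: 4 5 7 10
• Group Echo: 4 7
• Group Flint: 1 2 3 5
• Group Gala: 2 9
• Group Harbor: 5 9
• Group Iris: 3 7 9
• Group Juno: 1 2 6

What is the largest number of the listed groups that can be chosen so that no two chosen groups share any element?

4

Bravo, Echo, Harbor, Juno are pairwise disjoint (Bravo={3,8}; Echo={4,7}; Harbor={5,9}; Juno={1,2,6}).
Every remaining group overlaps one of these, and no 5 of the listed groups are pairwise disjoint, so 4 is the maximum.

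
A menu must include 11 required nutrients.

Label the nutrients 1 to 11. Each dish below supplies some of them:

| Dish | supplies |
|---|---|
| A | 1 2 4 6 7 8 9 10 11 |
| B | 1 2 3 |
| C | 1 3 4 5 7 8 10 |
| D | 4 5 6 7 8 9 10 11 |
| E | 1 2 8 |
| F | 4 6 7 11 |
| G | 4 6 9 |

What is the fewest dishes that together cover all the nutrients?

Take {B, D}. Their union is {1, 2, 3, 4, 5, 6, 7, 8, 9, 10, 11}, which is all 11 nutrients.
No single dish has all 11 nutrients (the largest, A, has 9), so 2 is optimal.

2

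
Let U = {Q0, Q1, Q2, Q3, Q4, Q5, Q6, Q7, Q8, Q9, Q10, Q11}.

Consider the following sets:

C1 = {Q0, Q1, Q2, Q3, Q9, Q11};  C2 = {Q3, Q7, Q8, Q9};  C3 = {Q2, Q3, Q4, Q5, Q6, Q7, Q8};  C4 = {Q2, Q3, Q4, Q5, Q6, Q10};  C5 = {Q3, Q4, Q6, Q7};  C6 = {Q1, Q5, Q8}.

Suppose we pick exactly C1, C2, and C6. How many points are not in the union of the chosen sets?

3

Union of C1, C2, C6 = {Q0, Q1, Q2, Q3, Q5, Q7, Q8, Q9, Q11}.
Not covered: Q4, Q6, Q10 — 3 points.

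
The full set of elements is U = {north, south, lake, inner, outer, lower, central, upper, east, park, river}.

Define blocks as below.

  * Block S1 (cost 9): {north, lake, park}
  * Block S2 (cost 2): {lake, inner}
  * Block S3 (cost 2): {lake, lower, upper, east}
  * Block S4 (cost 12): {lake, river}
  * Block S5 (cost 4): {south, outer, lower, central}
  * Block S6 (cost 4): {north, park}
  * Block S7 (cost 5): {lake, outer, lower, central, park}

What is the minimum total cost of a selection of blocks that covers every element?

24

S2, S3, S4, S5, S6 together cover every element (S2 ∪ S3 ∪ S4 ∪ S5 ∪ S6 = {north, south, lake, inner, outer, lower, central, upper, east, park, river}); total cost 2 + 2 + 12 + 4 + 4 = 24.
No covering selection has total cost below 24.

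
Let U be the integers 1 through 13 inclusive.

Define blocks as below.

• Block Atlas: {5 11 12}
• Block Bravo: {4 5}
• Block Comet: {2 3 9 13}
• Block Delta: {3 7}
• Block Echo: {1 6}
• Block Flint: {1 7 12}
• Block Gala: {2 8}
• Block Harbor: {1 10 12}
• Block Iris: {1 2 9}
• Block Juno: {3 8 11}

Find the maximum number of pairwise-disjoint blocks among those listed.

Bravo, Delta, Echo, Gala are pairwise disjoint (Bravo={4,5}; Delta={3,7}; Echo={1,6}; Gala={2,8}).
Every remaining block overlaps one of these, and no 5 of the listed blocks are pairwise disjoint, so 4 is the maximum.

4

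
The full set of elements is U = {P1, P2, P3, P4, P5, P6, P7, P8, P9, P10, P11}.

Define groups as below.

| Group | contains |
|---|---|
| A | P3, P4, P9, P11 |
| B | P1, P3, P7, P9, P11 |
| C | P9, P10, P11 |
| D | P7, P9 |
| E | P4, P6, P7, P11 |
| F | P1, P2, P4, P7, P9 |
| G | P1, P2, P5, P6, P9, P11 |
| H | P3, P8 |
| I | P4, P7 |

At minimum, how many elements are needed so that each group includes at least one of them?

3

Take T = {P3, P7, P11}. Each listed group contains at least one of these, so T is a hitting set of size 3.
The groups C, H, I are pairwise disjoint, so any hitting set needs a separate element for each — at least 3. Hence 3 is optimal.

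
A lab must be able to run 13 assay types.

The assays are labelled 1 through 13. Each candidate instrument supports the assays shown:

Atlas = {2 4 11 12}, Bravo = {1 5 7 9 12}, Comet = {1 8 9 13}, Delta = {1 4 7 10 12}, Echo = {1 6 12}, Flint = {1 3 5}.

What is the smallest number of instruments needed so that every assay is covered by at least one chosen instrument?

Atlas and Comet and Delta and Echo and Flint together: Atlas ∪ Comet ∪ Delta ∪ Echo ∪ Flint = {1, 2, 3, 4, 5, 6, 7, 8, 9, 10, 11, 12, 13} — every assay is covered.
Only Echo contains 6, so Echo is forced; the remaining 10 assays need at least 4 more instruments (each remaining instrument adds at most 3) — so at least 5 instruments are needed, and 5 is optimal.

5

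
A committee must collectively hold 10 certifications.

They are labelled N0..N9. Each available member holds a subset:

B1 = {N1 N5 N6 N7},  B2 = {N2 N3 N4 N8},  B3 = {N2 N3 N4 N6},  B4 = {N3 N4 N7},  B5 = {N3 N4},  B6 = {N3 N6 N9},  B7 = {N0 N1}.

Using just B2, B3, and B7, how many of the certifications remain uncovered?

Union of B2, B3, B7 = {N0, N1, N2, N3, N4, N6, N8}.
Not covered: N5, N7, N9 — 3 certifications.

3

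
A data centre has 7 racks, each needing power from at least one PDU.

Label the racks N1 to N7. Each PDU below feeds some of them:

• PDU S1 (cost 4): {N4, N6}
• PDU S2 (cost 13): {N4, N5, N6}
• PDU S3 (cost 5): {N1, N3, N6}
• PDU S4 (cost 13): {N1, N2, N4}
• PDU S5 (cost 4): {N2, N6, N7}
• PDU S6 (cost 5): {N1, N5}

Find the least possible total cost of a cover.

S1, S3, S5, S6 together cover every rack (S1 ∪ S3 ∪ S5 ∪ S6 = {N1, N2, N3, N4, N5, N6, N7}); total cost 4 + 5 + 4 + 5 = 18.
No covering selection has total cost below 18.

18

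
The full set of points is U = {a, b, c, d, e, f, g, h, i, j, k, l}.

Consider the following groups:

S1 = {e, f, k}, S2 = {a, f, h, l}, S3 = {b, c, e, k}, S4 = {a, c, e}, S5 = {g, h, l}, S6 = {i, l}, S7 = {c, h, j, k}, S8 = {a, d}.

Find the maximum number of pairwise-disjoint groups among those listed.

3

S1, S6, S8 are pairwise disjoint (S1={e,f,k}; S6={i,l}; S8={a,d}).
Every remaining group overlaps one of these, and no 4 of the listed groups are pairwise disjoint, so 3 is the maximum.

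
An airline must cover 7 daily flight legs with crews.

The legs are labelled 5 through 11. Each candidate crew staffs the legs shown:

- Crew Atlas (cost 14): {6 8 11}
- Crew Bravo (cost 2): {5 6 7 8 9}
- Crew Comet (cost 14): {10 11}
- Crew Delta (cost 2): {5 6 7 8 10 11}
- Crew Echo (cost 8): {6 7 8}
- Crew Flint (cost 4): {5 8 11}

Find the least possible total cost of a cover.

4

Bravo, Delta together cover every leg (Bravo ∪ Delta = {5, 6, 7, 8, 9, 10, 11}); total cost 2 + 2 = 4.
No covering selection has total cost below 4.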